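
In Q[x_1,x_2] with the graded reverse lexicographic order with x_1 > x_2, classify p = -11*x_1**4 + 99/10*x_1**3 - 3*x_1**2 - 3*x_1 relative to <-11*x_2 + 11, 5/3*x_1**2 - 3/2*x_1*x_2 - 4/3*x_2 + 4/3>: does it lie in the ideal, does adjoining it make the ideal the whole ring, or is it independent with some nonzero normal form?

-11*x_1**4 + 99/10*x_1**3 - 3*x_1**2 - 3*x_1 is independent of I; its normal form modulo I is -57/10*x_1.

First compute the reduced Gröbner basis of I by Buchberger's algorithm.
f_1 = -11*x_2 + 11, LT = x_2.
f_2 = 5/3*x_1**2 - 3/2*x_1*x_2 - 4/3*x_2 + 4/3, LT = x_1**2.

The S-polynomials (S(f_1,f_2)) all reduce to 0 modulo the current basis, so we have a Gröbner basis.
Inter-reduce: drop elements whose leading term is divisible by another's, tail-reduce, and make monic.
Reduced Gröbner basis: {x_1**2 - 9/10*x_1, x_2 - 1}.
Label its elements g_1 = x_1**2 - 9/10*x_1, g_2 = x_2 - 1.

Reduce p = -11*x_1**4 + 99/10*x_1**3 - 3*x_1**2 - 3*x_1 modulo G:
  leading term x_1**4: subtract (-11*x_1**2)·g_1 from -11*x_1**4 + 99/10*x_1**3 - 3*x_1**2 - 3*x_1 → -3*x_1**2 - 3*x_1
  leading term x_1**2: subtract (-3)·g_1 from -3*x_1**2 - 3*x_1 → -57/10*x_1
  leading term x_1: no divisor's leading term divides it; move -57/10*x_1 to the remainder.
  normal form = -57/10*x_1.
The normal form is nonzero, so p ∉ I. Since p minus its normal form lies in I, I + (p) = I + (r) where r = -57/10*x_1; decide whether this ideal is the whole ring.
Run Buchberger on G together with r (pairs among the g_i already reduce to 0 since G is a Gröbner basis):
g_1 = x_1**2 - 9/10*x_1, LT = x_1**2.
g_2 = x_2 - 1, LT = x_2.
r = -57/10*x_1, LT = x_1.

The S-polynomials (S(g_1,g_2), S(g_1,r), S(g_2,r)) all reduce to 0 modulo the current basis, so we have a Gröbner basis.
Inter-reduce: drop elements whose leading term is divisible by another's, tail-reduce, and make monic.
Reduced Gröbner basis: {x_1, x_2 - 1}.
The reduced Gröbner basis of I + (p) is {x_1, x_2 - 1} ≠ {1}, a proper ideal, so the enlarged system stays consistent: p is independent of I, with normal form -57/10*x_1.

The remainder on division by a Gröbner basis is unique — it is the normal form.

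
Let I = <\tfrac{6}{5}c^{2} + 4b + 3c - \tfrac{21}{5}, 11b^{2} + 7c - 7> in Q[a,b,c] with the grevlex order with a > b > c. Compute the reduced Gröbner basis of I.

G = {b^{2} + \tfrac{7}{11}c - \tfrac{7}{11}, c^{2} + \tfrac{10}{3}b + \tfrac{5}{2}c - \tfrac{7}{2}}

f_1 = \tfrac{6}{5}c^{2} + 4b + 3c - \tfrac{21}{5}, LT = c^{2}.
f_2 = 11b^{2} + 7c - 7, LT = b^{2}.

The S-polynomials (S(f_1,f_2)) all reduce to 0 modulo the current basis, so we have a Gröbner basis.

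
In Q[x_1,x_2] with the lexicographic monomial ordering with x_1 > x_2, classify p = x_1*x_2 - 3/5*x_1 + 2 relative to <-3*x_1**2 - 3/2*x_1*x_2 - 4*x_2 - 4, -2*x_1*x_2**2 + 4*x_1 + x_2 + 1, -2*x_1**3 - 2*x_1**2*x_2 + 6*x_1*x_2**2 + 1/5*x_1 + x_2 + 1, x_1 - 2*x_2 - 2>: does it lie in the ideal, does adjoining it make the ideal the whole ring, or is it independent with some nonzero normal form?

First compute the reduced Gröbner basis of I by Buchberger's algorithm.
f_1 = -3*x_1**2 - 3/2*x_1*x_2 - 4*x_2 - 4, LT = x_1**2.
f_2 = -2*x_1*x_2**2 + 4*x_1 + x_2 + 1, LT = x_1*x_2**2.
f_3 = -2*x_1**3 - 2*x_1**2*x_2 + 6*x_1*x_2**2 + 1/5*x_1 + x_2 + 1, LT = x_1**3.
f_4 = x_1 - 2*x_2 - 2, LT = x_1.

S(f_1,f_2): lcm = x_1**2*x_2**2. S = 2*x_1**2 + 1/2*x_1*x_2**3 + 1/2*x_1*x_2 + 1/2*x_1 + 4/3*x_2**3 + 4/3*x_2**2.
  leading term x_1**2: subtract (-2/3)·f_1 from 2*x_1**2 + 1/2*x_1*x_2**3 + 1/2*x_1*x_2 + 1/2*x_1 + 4/3*x_2**3 + 4/3*x_2**2 → 1/2*x_1*x_2**3 - 1/2*x_1*x_2 + 1/2*x_1 + 4/3*x_2**3 + 4/3*x_2**2 - 8/3*x_2 - 8/3
  leading term x_1*x_2**3: subtract (-1/4*x_2)·f_2 from 1/2*x_1*x_2**3 - 1/2*x_1*x_2 + 1/2*x_1 + 4/3*x_2**3 + 4/3*x_2**2 - 8/3*x_2 - 8/3 → 1/2*x_1*x_2 + 1/2*x_1 + 4/3*x_2**3 + 19/12*x_2**2 - 29/12*x_2 - 8/3
  leading term x_1*x_2: subtract (1/2*x_2)·f_4 from 1/2*x_1*x_2 + 1/2*x_1 + 4/3*x_2**3 + 19/12*x_2**2 - 29/12*x_2 - 8/3 → 1/2*x_1 + 4/3*x_2**3 + 31/12*x_2**2 - 17/12*x_2 - 8/3
  leading term x_1: subtract (1/2)·f_4 from 1/2*x_1 + 4/3*x_2**3 + 31/12*x_2**2 - 17/12*x_2 - 8/3 → 4/3*x_2**3 + 31/12*x_2**2 - 5/12*x_2 - 5/3
  leading term x_2**3: no divisor's leading term divides it; move 4/3*x_2**3 to the remainder.
  leading term x_2**2: no divisor's leading term divides it; move 31/12*x_2**2 to the remainder.
  leading term x_2: no divisor's leading term divides it; move -5/12*x_2 to the remainder.
  leading term 1: no divisor's leading term divides it; move -5/3 to the remainder.
  remainder 4/3*x_2**3 + 31/12*x_2**2 - 5/12*x_2 - 5/3 ≠ 0; add h_5 = 4/3*x_2**3 + 31/12*x_2**2 - 5/12*x_2 - 5/3 to the basis.

S(f_1,f_3): lcm = x_1**3. S = -1/2*x_1**2*x_2 + 3*x_1*x_2**2 + 4/3*x_1*x_2 + 43/30*x_1 + 1/2*x_2 + 1/2.
  leading term x_1**2*x_2: subtract (1/6*x_2)·f_1 from -1/2*x_1**2*x_2 + 3*x_1*x_2**2 + 4/3*x_1*x_2 + 43/30*x_1 + 1/2*x_2 + 1/2 → 13/4*x_1*x_2**2 + 4/3*x_1*x_2 + 43/30*x_1 + 2/3*x_2**2 + 7/6*x_2 + 1/2
  leading term x_1*x_2**2: subtract (-13/8)·f_2 from 13/4*x_1*x_2**2 + 4/3*x_1*x_2 + 43/30*x_1 + 2/3*x_2**2 + 7/6*x_2 + 1/2 → 4/3*x_1*x_2 + 119/15*x_1 + 2/3*x_2**2 + 67/24*x_2 + 17/8
  leading term x_1*x_2: subtract (4/3*x_2)·f_4 from 4/3*x_1*x_2 + 119/15*x_1 + 2/3*x_2**2 + 67/24*x_2 + 17/8 → 119/15*x_1 + 10/3*x_2**2 + 131/24*x_2 + 17/8
  leading term x_1: subtract (119/15)·f_4 from 119/15*x_1 + 10/3*x_2**2 + 131/24*x_2 + 17/8 → 10/3*x_2**2 + 853/40*x_2 + 2159/120
  leading term x_2**2: no divisor's leading term divides it; move 10/3*x_2**2 to the remainder.
  leading term x_2: no divisor's leading term divides it; move 853/40*x_2 to the remainder.
  leading term 1: no divisor's leading term divides it; move 2159/120 to the remainder.
  remainder 10/3*x_2**2 + 853/40*x_2 + 2159/120 ≠ 0; add h_6 = 10/3*x_2**2 + 853/40*x_2 + 2159/120 to the basis.

S(f_1,f_4): lcm = x_1**2. S = 5/2*x_1*x_2 + 2*x_1 + 4/3*x_2 + 4/3.
  leading term x_1*x_2: subtract (5/2*x_2)·f_4 from 5/2*x_1*x_2 + 2*x_1 + 4/3*x_2 + 4/3 → 2*x_1 + 5*x_2**2 + 19/3*x_2 + 4/3
  leading term x_1: subtract (2)·f_4 from 2*x_1 + 5*x_2**2 + 19/3*x_2 + 4/3 → 5*x_2**2 + 31/3*x_2 + 16/3
  leading term x_2**2: subtract (3/2)·h_6 from 5*x_2**2 + 31/3*x_2 + 16/3 → -5197/240*x_2 - 5197/240
  leading term x_2: no divisor's leading term divides it; move -5197/240*x_2 to the remainder.
  leading term 1: no divisor's leading term divides it; move -5197/240 to the remainder.
  remainder -5197/240*x_2 - 5197/240 ≠ 0; add h_7 = -5197/240*x_2 - 5197/240 to the basis.

The other S-polynomials (S(f_2,f_3), S(f_2,f_4), S(f_3,f_4), S(f_1,h_5), S(f_2,h_5), S(f_3,h_5), S(f_4,h_5), S(f_1,h_6), S(f_2,h_6), S(f_3,h_6), S(f_4,h_6), S(h_5,h_6), S(f_1,h_7), S(f_2,h_7), S(f_3,h_7), S(f_4,h_7), S(h_5,h_7), S(h_6,h_7)) all reduce to 0 modulo the current basis, so we have a Gröbner basis.
Inter-reduce: drop elements whose leading term is divisible by another's, tail-reduce, and make monic.
Reduced Gröbner basis: {x_1, x_2 + 1}.
Label its elements g_1 = x_1, g_2 = x_2 + 1.

Reduce p = x_1*x_2 - 3/5*x_1 + 2 modulo G:
  leading term x_1*x_2: subtract (x_2)·g_1 from x_1*x_2 - 3/5*x_1 + 2 → -3/5*x_1 + 2
  leading term x_1: subtract (-3/5)·g_1 from -3/5*x_1 + 2 → 2
  leading term 1: no divisor's leading term divides it; move 2 to the remainder.
  normal form = 2.
The normal form is nonzero, so p ∉ I. Since p minus its normal form lies in I, I + (p) = I + (r) where r = 2; decide whether this ideal is the whole ring.
Here r = 2 is a nonzero constant, hence a unit: 1 ∈ I + (p), the Gröbner basis of I + (p) is {1}, and the enlarged system has no common solution — adjoining p is inconsistent.

Adjoining x_1*x_2 - 3/5*x_1 + 2 makes the ideal the whole ring: the system is inconsistent.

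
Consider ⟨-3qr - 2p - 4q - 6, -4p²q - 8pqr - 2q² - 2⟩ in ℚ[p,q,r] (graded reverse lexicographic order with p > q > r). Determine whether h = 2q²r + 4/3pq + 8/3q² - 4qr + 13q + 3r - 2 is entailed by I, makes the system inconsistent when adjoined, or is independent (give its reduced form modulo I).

First compute the reduced Gröbner basis of I by Buchberger's algorithm.
f_1 = -3qr - 2p - 4q - 6, LT = qr.
f_2 = -4p²q - 8pqr - 2q² - 2, LT = p²q.

S(f_1,f_2): lcm = p²qr. S = -2pqr² + ⅔p³ + 4/3p²q - ½q²r + 2p² - ½r.
  reduce S modulo (f_1, f_2):
  remainder ⅔p³ + 4/3p²r + 2p² + ⅓pq + 4pr + q - ½r - ⅔ ≠ 0; add k_3 = ⅔p³ + 4/3p²r + 2p² + ⅓pq + 4pr + q - ½r - ⅔ to the basis.

The other S-polynomials (S(f_1,k_3), S(f_2,k_3)) all reduce to 0 modulo the current basis, so we have a Gröbner basis.
Inter-reduce: drop elements whose leading term is divisible by another's, tail-reduce, and make monic.
Reduced Gröbner basis: {p³ + 2p²r + 3p² + ½pq + 6pr + 3/2q - ¾r - 1, p²q - 4/3p² - 8/3pq + ½q² - 4p + ½, qr + ⅔p + 4/3q + 2}.
Label its elements g_1 = p³ + 2p²r + 3p² + ½pq + 6pr + 3/2q - ¾r - 1, g_2 = p²q - 4/3p² - 8/3pq + ½q² - 4p + ½, g_3 = qr + ⅔p + 4/3q + 2.

Reduce h = 2q²r + 4/3pq + 8/3q² - 4qr + 13q + 3r - 2 modulo G:
  leading term q²r: subtract (2q)·g_3 from 2q²r + 4/3pq + 8/3q² - 4qr + 13q + 3r - 2 → -4qr + 9q + 3r - 2
  leading term qr: subtract (-4)·g_3 from -4qr + 9q + 3r - 2 → 8/3p + 43/3q + 3r + 6
  leading term p: no divisor's leading term divides it; move 8/3p to the remainder.
  leading term q: no divisor's leading term divides it; move 43/3q to the remainder.
  leading term r: no divisor's leading term divides it; move 3r to the remainder.
  leading term 1: no divisor's leading term divides it; move 6 to the remainder.
  normal form = 8/3p + 43/3q + 3r + 6.
The normal form is nonzero, so h ∉ I. Since h minus its normal form lies in I, I + (h) = I + (n) where n = 8/3p + 43/3q + 3r + 6; decide whether this ideal is the whole ring.
Run Buchberger on G together with n (pairs among the g_i already reduce to 0 since G is a Gröbner basis):
g_1 = p³ + 2p²r + 3p² + ½pq + 6pr + 3/2q - ¾r - 1, LT = p³.
g_2 = p²q - 4/3p² - 8/3pq + ½q² - 4p + ½, LT = p²q.
g_3 = qr + ⅔p + 4/3q + 2, LT = qr.
n = 8/3p + 43/3q + 3r + 6, LT = p.

S(g_1,n): lcm = p³. S = -43/8p²q + ⅞p²r + ¾p² + ½pq + 6pr + 3/2q - ¾r - 1.
  reduce S modulo (g_1, g_2, g_3, n):
  remainder 567/512r³ - 105393/2048q² - 2565/1024r² - 720537/8192q - 378267/8192r + 134169/4096 ≠ 0; add m_5 = 567/512r³ - 105393/2048q² - 2565/1024r² - 720537/8192q - 378267/8192r + 134169/4096 to the basis.

S(g_2,n): lcm = p²q. S = -43/8pq² - 9/8pqr - 4/3p² - 59/12pq + ½q² - 4p + ½.
  reduce S modulo (g_1, g_2, g_3, n, m_5):
  remainder 1849/64q³ + 3547/128q² - 189/256r² + 3011/1024q + 9/1024r + 421/512 ≠ 0; add m_6 = 1849/64q³ + 3547/128q² - 189/256r² + 3011/1024q + 9/1024r + 421/512 to the basis.

The other S-polynomials (S(g_1,g_2), S(g_1,g_3), S(g_2,g_3), S(g_3,n), S(g_1,m_5), S(g_2,m_5), S(g_3,m_5), S(n,m_5), S(g_1,m_6), S(g_2,m_6), S(g_3,m_6), S(n,m_6), S(m_5,m_6)) all reduce to 0 modulo the current basis, so we have a Gröbner basis.
Inter-reduce: drop elements whose leading term is divisible by another's, tail-reduce, and make monic.
Reduced Gröbner basis: {q³ + 3547/3698q² - 189/7396r² + 3011/29584q + 9/29584r + 421/14792, r³ - 35131/756q² - 95/42r² - 240179/3024q - 126089/3024r + 6389/216, qr - 9/4q - ¾r + ½, p + 43/8q + 9/8r + 9/4}.
The reduced Gröbner basis of I + (h) is {q³ + 3547/3698q² - 189/7396r² + 3011/29584q + 9/29584r + 421/14792, r³ - 35131/756q² - 95/42r² - 240179/3024q - 126089/3024r + 6389/216, qr - 9/4q - ¾r + ½, p + 43/8q + 9/8r + 9/4} ≠ {1}, a proper ideal, so the enlarged system stays consistent: h is independent of I, with normal form 8/3p + 43/3q + 3r + 6.

The remainder on division by a Gröbner basis is unique — it is the normal form.

2q²r + 4/3pq + 8/3q² - 4qr + 13q + 3r - 2 is independent of I; its normal form modulo I is 8/3p + 43/3q + 3r + 6.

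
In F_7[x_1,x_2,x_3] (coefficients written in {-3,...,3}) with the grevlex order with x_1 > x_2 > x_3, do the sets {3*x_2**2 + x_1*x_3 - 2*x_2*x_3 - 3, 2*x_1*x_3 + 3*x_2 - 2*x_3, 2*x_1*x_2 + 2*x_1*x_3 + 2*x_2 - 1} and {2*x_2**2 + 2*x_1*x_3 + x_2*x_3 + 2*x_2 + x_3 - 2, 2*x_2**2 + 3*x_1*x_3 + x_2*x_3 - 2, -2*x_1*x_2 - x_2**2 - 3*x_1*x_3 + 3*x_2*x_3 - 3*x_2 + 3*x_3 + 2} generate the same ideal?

Two ideals are equal iff their reduced Gröbner bases coincide (the reduced basis is unique for a fixed ordering).
Buchberger on the first generating set:
f_1 = 3*x_2**2 + x_1*x_3 - 2*x_2*x_3 - 3, LT = x_2**2.
f_2 = 2*x_1*x_3 + 3*x_2 - 2*x_3, LT = x_1*x_3.
f_3 = 2*x_1*x_2 + 2*x_1*x_3 + 2*x_2 - 1, LT = x_1*x_2.

S(f_1,f_3): lcm = x_1*x_2**2. S = -2*x_1**2*x_3 + 3*x_1*x_2*x_3 - x_2**2 - x_1 - 3*x_2.
  reduce S modulo (f_1, f_2, f_3):
  remainder -3*x_2*x_3 - x_1 - 3*x_2 - 2*x_3 + 3 ≠ 0; add g_4 = -3*x_2*x_3 - x_1 - 3*x_2 - 2*x_3 + 3 to the basis.

S(f_2,f_3): lcm = x_1*x_2*x_3. S = -x_1*x_3**2 - 2*x_2**2 - 2*x_2*x_3 - 3*x_3.
  reduce S modulo (f_1, f_2, f_3, g_4):
  remainder -x_3**2 + x_1 + 2*x_2 + 2*x_3 + 2 ≠ 0; add g_5 = -x_3**2 + x_1 + 2*x_2 + 2*x_3 + 2 to the basis.

S(f_2,g_4): lcm = x_1*x_2*x_3. S = 2*x_1**2 - x_1*x_2 - 2*x_2**2 - 3*x_1*x_3 - x_2*x_3 + x_1.
  reduce S modulo (f_1, f_2, f_3, g_4, g_5):
  remainder 2*x_1**2 + x_1 + 3*x_2 + x_3 + 1 ≠ 0; add g_6 = 2*x_1**2 + x_1 + 3*x_2 + x_3 + 1 to the basis.

The other S-polynomials (S(f_1,f_2), S(f_1,g_4), S(f_3,g_4), S(f_1,g_5), S(f_2,g_5), S(f_3,g_5), S(g_4,g_5), S(f_1,g_6), S(f_2,g_6), S(f_3,g_6), S(g_4,g_6), S(g_5,g_6)) all reduce to 0 modulo the current basis, so we have a Gröbner basis.
Inter-reduce: drop elements whose leading term is divisible by another's, tail-reduce, and make monic.
Reduced Gröbner basis: {x_1**2 - 3*x_1 - 2*x_2 - 3*x_3 - 3, x_1*x_2 + 3*x_2 + x_3 + 3, x_2**2 + x_1 - x_2 + 3, x_1*x_3 - 2*x_2 - x_3, x_2*x_3 - 2*x_1 + x_2 + 3*x_3 - 1, x_3**2 - x_1 - 2*x_2 - 2*x_3 - 2}.

Buchberger on the second generating set:
h_1 = 2*x_2**2 + 2*x_1*x_3 + x_2*x_3 + 2*x_2 + x_3 - 2, LT = x_2**2.
h_2 = 2*x_2**2 + 3*x_1*x_3 + x_2*x_3 - 2, LT = x_2**2.
h_3 = -2*x_1*x_2 - x_2**2 - 3*x_1*x_3 + 3*x_2*x_3 - 3*x_2 + 3*x_3 + 2, LT = x_1*x_2.

S(h_1,h_2): lcm = x_2**2. S = 3*x_1*x_3 + x_2 - 3*x_3.
  reduce S modulo (h_1, h_2, h_3):
  remainder 3*x_1*x_3 + x_2 - 3*x_3 ≠ 0; add k_4 = 3*x_1*x_3 + x_2 - 3*x_3 to the basis.

S(h_1,h_3): lcm = x_1*x_2**2. S = 3*x_2**3 + x_1**2*x_3 - x_1*x_2*x_3 - 2*x_2**2*x_3 + x_1*x_2 + 2*x_2**2 - 3*x_1*x_3 - 2*x_2*x_3 - x_1 + x_2.
  reduce S modulo (h_1, h_2, h_3, k_4):
  remainder 2*x_2*x_3 - 3*x_3**2 - x_1 + x_2 - 2*x_3 - 3 ≠ 0; add k_5 = 2*x_2*x_3 - 3*x_3**2 - x_1 + x_2 - 2*x_3 - 3 to the basis.

S(h_3,k_4): lcm = x_1*x_2*x_3. S = -3*x_2**2*x_3 - 2*x_1*x_3**2 + 2*x_2*x_3**2 + 2*x_2**2 - x_2*x_3 + 2*x_3**2 - x_3.
  reduce S modulo (h_1, h_2, h_3, k_4, k_5):
  remainder 2*x_3**2 - 2*x_1 + 3*x_2 + 3*x_3 + 3 ≠ 0; add k_6 = 2*x_3**2 - 2*x_1 + 3*x_2 + 3*x_3 + 3 to the basis.

S(h_3,k_5): lcm = x_1*x_2*x_3. S = -3*x_2**2*x_3 + 3*x_1*x_3**2 + 2*x_2*x_3**2 - 3*x_1**2 + 3*x_1*x_2 + x_1*x_3 - 2*x_2*x_3 + 2*x_3**2 - 2*x_1 - x_3.
  reduce S modulo (h_1, h_2, h_3, k_4, k_5, k_6):
  remainder -3*x_1**2 + 2*x_1 - x_2 + 2*x_3 + 2 ≠ 0; add k_7 = -3*x_1**2 + 2*x_1 - x_2 + 2*x_3 + 2 to the basis.

The other S-polynomials (S(h_2,h_3), S(h_1,k_4), S(h_2,k_4), S(h_1,k_5), S(h_2,k_5), S(k_4,k_5), S(h_1,k_6), S(h_2,k_6), S(h_3,k_6), S(k_4,k_6), S(k_5,k_6), S(h_1,k_7), S(h_2,k_7), S(h_3,k_7), S(k_4,k_7), S(k_5,k_7), S(k_6,k_7)) all reduce to 0 modulo the current basis, so we have a Gröbner basis.
Inter-reduce: drop elements whose leading term is divisible by another's, tail-reduce, and make monic.
Reduced Gröbner basis: {x_1**2 - 3*x_1 - 2*x_2 - 3*x_3 - 3, x_1*x_2 + 3*x_2 + x_3 + 3, x_2**2 + x_1 - x_2 + 3, x_1*x_3 - 2*x_2 - x_3, x_2*x_3 - 2*x_1 + x_2 + 3*x_3 - 1, x_3**2 - x_1 - 2*x_2 - 2*x_3 - 2}.

The two bases agree; hence the ideals are identical.

Yes, the ideals are equal.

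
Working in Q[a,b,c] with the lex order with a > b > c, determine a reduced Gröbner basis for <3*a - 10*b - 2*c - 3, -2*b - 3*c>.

G = {a + 13/3*c - 1, b + 3/2*c}

f_1 = 3*a - 10*b - 2*c - 3, LT = a.
f_2 = -2*b - 3*c, LT = b.

The S-polynomials (S(f_1,f_2)) all reduce to 0 modulo the current basis, so we have a Gröbner basis.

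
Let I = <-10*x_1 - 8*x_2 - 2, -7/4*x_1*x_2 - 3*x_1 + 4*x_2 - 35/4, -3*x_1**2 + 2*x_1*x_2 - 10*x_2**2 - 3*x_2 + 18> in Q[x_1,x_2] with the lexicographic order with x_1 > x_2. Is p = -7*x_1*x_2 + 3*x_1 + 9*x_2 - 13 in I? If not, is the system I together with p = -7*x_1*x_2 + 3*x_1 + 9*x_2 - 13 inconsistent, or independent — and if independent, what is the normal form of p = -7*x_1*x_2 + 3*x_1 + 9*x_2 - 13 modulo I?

-7*x_1*x_2 + 3*x_1 + 9*x_2 - 13 lies in I (it reduces to 0).

First compute the reduced Gröbner basis of I by Buchberger's algorithm.
f_1 = -10*x_1 - 8*x_2 - 2, LT = x_1.
f_2 = -7/4*x_1*x_2 - 3*x_1 + 4*x_2 - 35/4, LT = x_1*x_2.
f_3 = -3*x_1**2 + 2*x_1*x_2 - 10*x_2**2 - 3*x_2 + 18, LT = x_1**2.

S(f_1,f_2): lcm = x_1*x_2. S = -12/7*x_1 + 4/5*x_2**2 + 87/35*x_2 - 5.
  leading term x_1: subtract (6/35)·f_1 from -12/7*x_1 + 4/5*x_2**2 + 87/35*x_2 - 5 → 4/5*x_2**2 + 27/7*x_2 - 163/35
  leading term x_2**2: no divisor's leading term divides it; move 4/5*x_2**2 to the remainder.
  leading term x_2: no divisor's leading term divides it; move 27/7*x_2 to the remainder.
  leading term 1: no divisor's leading term divides it; move -163/35 to the remainder.
  remainder 4/5*x_2**2 + 27/7*x_2 - 163/35 ≠ 0; add h_4 = 4/5*x_2**2 + 27/7*x_2 - 163/35 to the basis.

S(f_1,f_3): lcm = x_1**2. S = 22/15*x_1*x_2 + 1/5*x_1 - 10/3*x_2**2 - x_2 + 6.
  leading term x_1*x_2: subtract (-11/75*x_2)·f_1 from 22/15*x_1*x_2 + 1/5*x_1 - 10/3*x_2**2 - x_2 + 6 → 1/5*x_1 - 338/75*x_2**2 - 97/75*x_2 + 6
  leading term x_1: subtract (-1/50)·f_1 from 1/5*x_1 - 338/75*x_2**2 - 97/75*x_2 + 6 → -338/75*x_2**2 - 109/75*x_2 + 149/25
  leading term x_2**2: subtract (-169/30)·h_4 from -338/75*x_2**2 - 109/75*x_2 + 149/25 → 21289/1050*x_2 - 21289/1050
  leading term x_2: no divisor's leading term divides it; move 21289/1050*x_2 to the remainder.
  leading term 1: no divisor's leading term divides it; move -21289/1050 to the remainder.
  remainder 21289/1050*x_2 - 21289/1050 ≠ 0; add h_5 = 21289/1050*x_2 - 21289/1050 to the basis.

S(f_2,f_3): lcm = x_1**2*x_2. S = 12/7*x_1**2 + 2/3*x_1*x_2**2 - 16/7*x_1*x_2 + 5*x_1 - 10/3*x_2**3 - x_2**2 + 6*x_2.
  leading term x_1**2: subtract (-6/35*x_1)·f_1 from 12/7*x_1**2 + 2/3*x_1*x_2**2 - 16/7*x_1*x_2 + 5*x_1 - 10/3*x_2**3 - x_2**2 + 6*x_2 → 2/3*x_1*x_2**2 - 128/35*x_1*x_2 + 163/35*x_1 - 10/3*x_2**3 - x_2**2 + 6*x_2
  leading term x_1*x_2**2: subtract (-1/15*x_2**2)·f_1 from 2/3*x_1*x_2**2 - 128/35*x_1*x_2 + 163/35*x_1 - 10/3*x_2**3 - x_2**2 + 6*x_2 → -128/35*x_1*x_2 + 163/35*x_1 - 58/15*x_2**3 - 17/15*x_2**2 + 6*x_2
  leading term x_1*x_2: subtract (64/175*x_2)·f_1 from -128/35*x_1*x_2 + 163/35*x_1 - 58/15*x_2**3 - 17/15*x_2**2 + 6*x_2 → 163/35*x_1 - 58/15*x_2**3 + 941/525*x_2**2 + 1178/175*x_2
  leading term x_1: subtract (-163/350)·f_1 from 163/35*x_1 - 58/15*x_2**3 + 941/525*x_2**2 + 1178/175*x_2 → -58/15*x_2**3 + 941/525*x_2**2 + 526/175*x_2 - 163/175
  leading term x_2**3: subtract (-29/6*x_2)·h_4 from -58/15*x_2**3 + 941/525*x_2**2 + 526/175*x_2 - 163/175 → 21457/1050*x_2**2 - 20479/1050*x_2 - 163/175
  leading term x_2**2: subtract (21457/840)·h_4 from 21457/1050*x_2**2 - 20479/1050*x_2 - 163/175 → -3470107/29400*x_2 + 3470107/29400
  leading term x_2: subtract (-163/28)·h_5 from -3470107/29400*x_2 + 3470107/29400 → 0
  remainder 0.

S(f_1,h_4): leading monomials are coprime, so the S-polynomial reduces to 0 (Buchberger's first criterion).
S(f_2,h_4): lcm = x_1*x_2**2. S = -87/28*x_1*x_2 + 163/28*x_1 - 16/7*x_2**2 + 5*x_2.
  leading term x_1*x_2: subtract (87/280*x_2)·f_1 from -87/28*x_1*x_2 + 163/28*x_1 - 16/7*x_2**2 + 5*x_2 → 163/28*x_1 + 1/5*x_2**2 + 787/140*x_2
  leading term x_1: subtract (-163/280)·f_1 from 163/28*x_1 + 1/5*x_2**2 + 787/140*x_2 → 1/5*x_2**2 + 27/28*x_2 - 163/140
  leading term x_2**2: subtract (1/4)·h_4 from 1/5*x_2**2 + 27/28*x_2 - 163/140 → 0
  remainder 0.

S(f_3,h_4): leading monomials are coprime, so the S-polynomial reduces to 0 (Buchberger's first criterion).
S(f_1,h_5): leading monomials are coprime, so the S-polynomial reduces to 0 (Buchberger's first criterion).
S(f_2,h_5): lcm = x_1*x_2. S = 19/7*x_1 - 16/7*x_2 + 5.
  leading term x_1: subtract (-19/70)·f_1 from 19/7*x_1 - 16/7*x_2 + 5 → -156/35*x_2 + 156/35
  leading term x_2: subtract (-4680/21289)·h_5 from -156/35*x_2 + 156/35 → 0
  remainder 0.

S(f_3,h_5): leading monomials are coprime, so the S-polynomial reduces to 0 (Buchberger's first criterion).
S(h_4,h_5): lcm = x_2**2. S = 163/28*x_2 - 163/28.
  leading term x_2: subtract (12225/42578)·h_5 from 163/28*x_2 - 163/28 → 0
  remainder 0.

Every S-polynomial of the final basis reduces to 0, so we have a Gröbner basis.
Inter-reduce: drop elements whose leading term is divisible by another's, tail-reduce, and make monic.
Reduced Gröbner basis: {x_1 + 1, x_2 - 1}.
Label its elements g_1 = x_1 + 1, g_2 = x_2 - 1.

Reduce p = -7*x_1*x_2 + 3*x_1 + 9*x_2 - 13 modulo G:
  leading term x_1*x_2: subtract (-7*x_2)·g_1 from -7*x_1*x_2 + 3*x_1 + 9*x_2 - 13 → 3*x_1 + 16*x_2 - 13
  leading term x_1: subtract (3)·g_1 from 3*x_1 + 16*x_2 - 13 → 16*x_2 - 16
  leading term x_2: subtract (16)·g_2 from 16*x_2 - 16 → 0
  normal form = 0.
Since the normal form is 0, p ∈ I.

The remainder on division by a Gröbner basis is unique — it is the normal form.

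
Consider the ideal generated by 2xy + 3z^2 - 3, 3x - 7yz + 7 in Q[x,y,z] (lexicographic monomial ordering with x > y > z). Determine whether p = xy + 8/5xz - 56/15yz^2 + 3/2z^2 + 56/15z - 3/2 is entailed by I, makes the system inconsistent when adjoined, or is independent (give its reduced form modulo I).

First compute the reduced Gröbner basis of I by Buchberger's algorithm.
f_1 = 2xy + 3z^2 - 3, LT = xy.
f_2 = 3x - 7yz + 7, LT = x.

S(f_1,f_2): lcm = xy. S = 7/3y^2z - 7/3y + 3/2z^2 - 3/2.
  reduce S modulo (f_1, f_2):
  remainder 7/3y^2z - 7/3y + 3/2z^2 - 3/2 ≠ 0; add h_3 = 7/3y^2z - 7/3y + 3/2z^2 - 3/2 to the basis.

The other S-polynomials (S(f_1,h_3), S(f_2,h_3)) all reduce to 0 modulo the current basis, so we have a Gröbner basis.
Inter-reduce: drop elements whose leading term is divisible by another's, tail-reduce, and make monic.
Reduced Gröbner basis: {x - 7/3yz + 7/3, y^2z - y + 9/14z^2 - 9/14}.
Label its elements g_1 = x - 7/3yz + 7/3, g_2 = y^2z - y + 9/14z^2 - 9/14.

Reduce p = xy + 8/5xz - 56/15yz^2 + 3/2z^2 + 56/15z - 3/2 modulo G:
  leading term xy: subtract (y)·g_1 from xy + 8/5xz - 56/15yz^2 + 3/2z^2 + 56/15z - 3/2 → 8/5xz + 7/3y^2z - 56/15yz^2 - 7/3y + 3/2z^2 + 56/15z - 3/2
  leading term xz: subtract (8/5z)·g_1 from 8/5xz + 7/3y^2z - 56/15yz^2 - 7/3y + 3/2z^2 + 56/15z - 3/2 → 7/3y^2z - 7/3y + 3/2z^2 - 3/2
  leading term y^2z: subtract (7/3)·g_2 from 7/3y^2z - 7/3y + 3/2z^2 - 3/2 → 0
  normal form = 0.
Since the normal form is 0, p ∈ I.

The remainder on division by a Gröbner basis is unique — it is the normal form.

xy + 8/5xz - 56/15yz^2 + 3/2z^2 + 56/15z - 3/2 lies in I (it reduces to 0).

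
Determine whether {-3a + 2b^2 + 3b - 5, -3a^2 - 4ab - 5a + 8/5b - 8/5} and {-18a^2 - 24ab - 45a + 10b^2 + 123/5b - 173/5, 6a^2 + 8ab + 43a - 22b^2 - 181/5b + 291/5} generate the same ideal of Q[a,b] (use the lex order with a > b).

Yes, the ideals are equal.

Since reduced Gröbner bases are canonical representatives of ideals under a given ordering, it suffices to compute and compare them.
Buchberger on the first generating set:
f_1 = -3a + 2b^2 + 3b - 5, LT = a.
f_2 = -3a^2 - 4ab - 5a + 8/5b - 8/5, LT = a^2.

S(f_1,f_2): lcm = a^2. S = -2/3ab^2 - 7/3ab + 8/15b - 8/15.
  reduce S modulo (f_1, f_2):
  remainder -4/9b^4 - 20/9b^3 - 11/9b^2 + 199/45b - 8/15 ≠ 0; add g_3 = -4/9b^4 - 20/9b^3 - 11/9b^2 + 199/45b - 8/15 to the basis.

The other S-polynomials (S(f_1,g_3), S(f_2,g_3)) all reduce to 0 modulo the current basis, so we have a Gröbner basis.
Inter-reduce: drop elements whose leading term is divisible by another's, tail-reduce, and make monic.
Reduced Gröbner basis: {a - 2/3b^2 - b + 5/3, b^4 + 5b^3 + 11/4b^2 - 199/20b + 6/5}.

Buchberger on the second generating set:
h_1 = -18a^2 - 24ab - 45a + 10b^2 + 123/5b - 173/5, LT = a^2.
h_2 = 6a^2 + 8ab + 43a - 22b^2 - 181/5b + 291/5, LT = a^2.

S(h_1,h_2): lcm = a^2. S = -14/3a + 28/9b^2 + 14/3b - 70/9.
  reduce S modulo (h_1, h_2):
  remainder -14/3a + 28/9b^2 + 14/3b - 70/9 ≠ 0; add k_3 = -14/3a + 28/9b^2 + 14/3b - 70/9 to the basis.

S(h_1,k_3): lcm = a^2. S = 2/3ab^2 + 7/3ab + 5/6a - 5/9b^2 - 41/30b + 173/90.
  reduce S modulo (h_1, h_2, k_3):
  remainder 4/9b^4 + 20/9b^3 + 11/9b^2 - 199/45b + 8/15 ≠ 0; add k_4 = 4/9b^4 + 20/9b^3 + 11/9b^2 - 199/45b + 8/15 to the basis.

The other S-polynomials (S(h_2,k_3), S(h_1,k_4), S(h_2,k_4), S(k_3,k_4)) all reduce to 0 modulo the current basis, so we have a Gröbner basis.
Inter-reduce: drop elements whose leading term is divisible by another's, tail-reduce, and make monic.
Reduced Gröbner basis: {a - 2/3b^2 - b + 5/3, b^4 + 5b^3 + 11/4b^2 - 199/20b + 6/5}.

The two bases agree; hence the ideals are identical.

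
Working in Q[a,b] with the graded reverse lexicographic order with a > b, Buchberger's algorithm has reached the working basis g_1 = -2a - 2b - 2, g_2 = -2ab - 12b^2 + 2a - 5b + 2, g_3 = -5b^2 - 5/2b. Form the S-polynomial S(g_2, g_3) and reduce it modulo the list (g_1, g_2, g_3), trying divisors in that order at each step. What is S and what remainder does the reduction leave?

S(g_2, g_3) = 6b^3 - 3/2ab + 5/2b^2 - b; remainder on division = 0.

lcm(LM(g_2), LM(g_3)) = ab^2.
S = (lcm/LT(g_2))·g_2 − (lcm/LT(g_3))·g_3 = 6b^3 - 3/2ab + 5/2b^2 - b.
Reduce S modulo (g_1, g_2, g_3) in that order:
  leading term b^3: subtract (-6/5b)·g_3 from 6b^3 - 3/2ab + 5/2b^2 - b → -3/2ab - 1/2b^2 - b
  leading term ab: subtract (3/4b)·g_1 from -3/2ab - 1/2b^2 - b → b^2 + 1/2b
  leading term b^2: subtract (-1/5)·g_3 from b^2 + 1/2b → 0
The remainder is 0, so this S-polynomial contributes no new basis element.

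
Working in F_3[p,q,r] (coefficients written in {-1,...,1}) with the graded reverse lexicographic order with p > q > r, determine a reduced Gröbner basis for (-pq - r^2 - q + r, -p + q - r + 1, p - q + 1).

G = {q^2 - 1, p - q + 1, r + 1}

f_1 = -pq - r^2 - q + r, LT = pq.
f_2 = -p + q - r + 1, LT = p.
f_3 = p - q + 1, LT = p.

S(f_1,f_2): lcm = pq. S = q^2 - qr + r^2 - q - r.
  leading term q^2: no divisor's leading term divides it; move q^2 to the remainder.
  leading term qr: no divisor's leading term divides it; move -qr to the remainder.
  leading term r^2: no divisor's leading term divides it; move r^2 to the remainder.
  leading term q: no divisor's leading term divides it; move -q to the remainder.
  leading term r: no divisor's leading term divides it; move -r to the remainder.
  remainder q^2 - qr + r^2 - q - r ≠ 0; add g_4 = q^2 - qr + r^2 - q - r to the basis.

S(f_1,f_3): lcm = pq. S = q^2 + r^2 - r.
  leading term q^2: subtract (1)·g_4 from q^2 + r^2 - r → qr + q
  leading term qr: no divisor's leading term divides it; move qr to the remainder.
  leading term q: no divisor's leading term divides it; move q to the remainder.
  remainder qr + q ≠ 0; add g_5 = qr + q to the basis.

S(f_2,f_3): lcm = p. S = r + 1.
  leading term r: no divisor's leading term divides it; move r to the remainder.
  leading term 1: no divisor's leading term divides it; move 1 to the remainder.
  remainder r + 1 ≠ 0; add g_6 = r + 1 to the basis.

The other S-polynomials (S(f_1,g_4), S(f_2,g_4), S(f_3,g_4), S(f_1,g_5), S(f_2,g_5), S(f_3,g_5), S(g_4,g_5), S(f_1,g_6), S(f_2,g_6), S(f_3,g_6), S(g_4,g_6), S(g_5,g_6)) all reduce to 0 modulo the current basis, so we have a Gröbner basis.
Inter-reduce: drop elements whose leading term is divisible by another's, tail-reduce, and make monic.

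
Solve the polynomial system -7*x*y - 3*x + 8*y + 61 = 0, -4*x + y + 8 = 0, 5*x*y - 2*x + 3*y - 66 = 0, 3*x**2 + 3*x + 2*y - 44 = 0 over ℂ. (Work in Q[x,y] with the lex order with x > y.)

Compute a lex Gröbner basis by Buchberger's algorithm.
f_1 = -7*x*y - 3*x + 8*y + 61, LT = x*y.
f_2 = -4*x + y + 8, LT = x.
f_3 = 5*x*y - 2*x + 3*y - 66, LT = x*y.
f_4 = 3*x**2 + 3*x + 2*y - 44, LT = x**2.

S(f_1,f_2): lcm = x*y. S = 3/7*x + 1/4*y**2 + 6/7*y - 61/7.
  leading term x: subtract (-3/28)·f_2 from 3/7*x + 1/4*y**2 + 6/7*y - 61/7 → 1/4*y**2 + 27/28*y - 55/7
  leading term y**2: no divisor's leading term divides it; move 1/4*y**2 to the remainder.
  leading term y: no divisor's leading term divides it; move 27/28*y to the remainder.
  leading term 1: no divisor's leading term divides it; move -55/7 to the remainder.
  remainder 1/4*y**2 + 27/28*y - 55/7 ≠ 0; add h_5 = 1/4*y**2 + 27/28*y - 55/7 to the basis.

S(f_1,f_3): lcm = x*y. S = 29/35*x - 61/35*y + 157/35.
  leading term x: subtract (-29/140)·f_2 from 29/35*x - 61/35*y + 157/35 → -43/28*y + 43/7
  leading term y: no divisor's leading term divides it; move -43/28*y to the remainder.
  leading term 1: no divisor's leading term divides it; move 43/7 to the remainder.
  remainder -43/28*y + 43/7 ≠ 0; add h_6 = -43/28*y + 43/7 to the basis.

S(f_1,f_4): lcm = x**2*y. S = 3/7*x**2 - 15/7*x*y - 61/7*x - 2/3*y**2 + 44/3*y.
  leading term x**2: subtract (-3/28*x)·f_2 from 3/7*x**2 - 15/7*x*y - 61/7*x - 2/3*y**2 + 44/3*y → -57/28*x*y - 55/7*x - 2/3*y**2 + 44/3*y
  leading term x*y: subtract (57/196)·f_1 from -57/28*x*y - 55/7*x - 2/3*y**2 + 44/3*y → -1369/196*x - 2/3*y**2 + 1814/147*y - 3477/196
  leading term x: subtract (1369/784)·f_2 from -1369/196*x - 2/3*y**2 + 1814/147*y - 3477/196 → -2/3*y**2 + 24917/2352*y - 6215/196
  leading term y**2: subtract (-8/3)·h_5 from -2/3*y**2 + 24917/2352*y - 6215/196 → 30965/2352*y - 30965/588
  leading term y: subtract (-30965/3612)·h_6 from 30965/2352*y - 30965/588 → 0
  remainder 0.

S(f_2,f_3): lcm = x*y. S = 2/5*x - 1/4*y**2 - 13/5*y + 66/5.
  leading term x: subtract (-1/10)·f_2 from 2/5*x - 1/4*y**2 - 13/5*y + 66/5 → -1/4*y**2 - 5/2*y + 14
  leading term y**2: subtract (-1)·h_5 from -1/4*y**2 - 5/2*y + 14 → -43/28*y + 43/7
  leading term y: subtract (1)·h_6 from -43/28*y + 43/7 → 0
  remainder 0.

S(f_2,f_4): lcm = x**2. S = -1/4*x*y - 3*x - 2/3*y + 44/3.
  leading term x*y: subtract (1/28)·f_1 from -1/4*x*y - 3*x - 2/3*y + 44/3 → -81/28*x - 20/21*y + 1049/84
  leading term x: subtract (81/112)·f_2 from -81/28*x - 20/21*y + 1049/84 → -563/336*y + 563/84
  leading term y: subtract (563/516)·h_6 from -563/336*y + 563/84 → 0
  remainder 0.

S(f_3,f_4): lcm = x**2*y. S = -2/5*x**2 - 2/5*x*y - 66/5*x - 2/3*y**2 + 44/3*y.
  leading term x**2: subtract (1/10*x)·f_2 from -2/5*x**2 - 2/5*x*y - 66/5*x - 2/3*y**2 + 44/3*y → -1/2*x*y - 14*x - 2/3*y**2 + 44/3*y
  leading term x*y: subtract (1/14)·f_1 from -1/2*x*y - 14*x - 2/3*y**2 + 44/3*y → -193/14*x - 2/3*y**2 + 296/21*y - 61/14
  leading term x: subtract (193/56)·f_2 from -193/14*x - 2/3*y**2 + 296/21*y - 61/14 → -2/3*y**2 + 1789/168*y - 447/14
  leading term y**2: subtract (-8/3)·h_5 from -2/3*y**2 + 1789/168*y - 447/14 → 2221/168*y - 2221/42
  leading term y: subtract (-2221/258)·h_6 from 2221/168*y - 2221/42 → 0
  remainder 0.

S(f_1,h_5): lcm = x*y**2. S = -24/7*x*y + 220/7*x - 8/7*y**2 - 61/7*y.
  leading term x*y: subtract (24/49)·f_1 from -24/7*x*y + 220/7*x - 8/7*y**2 - 61/7*y → 1612/49*x - 8/7*y**2 - 619/49*y - 1464/49
  leading term x: subtract (-403/49)·f_2 from 1612/49*x - 8/7*y**2 - 619/49*y - 1464/49 → -8/7*y**2 - 216/49*y + 1760/49
  leading term y**2: subtract (-32/7)·h_5 from -8/7*y**2 - 216/49*y + 1760/49 → 0
  remainder 0.

S(f_2,h_5): leading monomials are coprime, so the S-polynomial reduces to 0 (Buchberger's first criterion).
S(f_3,h_5): lcm = x*y**2. S = -149/35*x*y + 220/7*x + 3/5*y**2 - 66/5*y.
  leading term x*y: subtract (149/245)·f_1 from -149/35*x*y + 220/7*x + 3/5*y**2 - 66/5*y → 8147/245*x + 3/5*y**2 - 4426/245*y - 9089/245
  leading term x: subtract (-8147/980)·f_2 from 8147/245*x + 3/5*y**2 - 4426/245*y - 9089/245 → 3/5*y**2 - 9557/980*y + 1441/49
  leading term y**2: subtract (12/5)·h_5 from 3/5*y**2 - 9557/980*y + 1441/49 → -2365/196*y + 2365/49
  leading term y: subtract (55/7)·h_6 from -2365/196*y + 2365/49 → 0
  remainder 0.

S(f_4,h_5): leading monomials are coprime, so the S-polynomial reduces to 0 (Buchberger's first criterion).
S(f_1,h_6): lcm = x*y. S = 31/7*x - 8/7*y - 61/7.
  leading term x: subtract (-31/28)·f_2 from 31/7*x - 8/7*y - 61/7 → -1/28*y + 1/7
  leading term y: subtract (1/43)·h_6 from -1/28*y + 1/7 → 0
  remainder 0.

S(f_2,h_6): leading monomials are coprime, so the S-polynomial reduces to 0 (Buchberger's first criterion).
S(f_3,h_6): lcm = x*y. S = 18/5*x + 3/5*y - 66/5.
  leading term x: subtract (-9/10)·f_2 from 18/5*x + 3/5*y - 66/5 → 3/2*y - 6
  leading term y: subtract (-42/43)·h_6 from 3/2*y - 6 → 0
  remainder 0.

S(f_4,h_6): leading monomials are coprime, so the S-polynomial reduces to 0 (Buchberger's first criterion).
S(h_5,h_6): lcm = y**2. S = 55/7*y - 220/7.
  leading term y: subtract (-220/43)·h_6 from 55/7*y - 220/7 → 0
  remainder 0.

Every S-polynomial of the final basis reduces to 0, so we have a Gröbner basis.
Inter-reduce: drop elements whose leading term is divisible by another's, tail-reduce, and make monic.
Reduced Gröbner basis: {x - 3, y - 4}.

The lex basis is triangular: the last element involves only y. Solving y - 4 = 0 gives y ∈ {4}; substituting each value into the earlier elements determines the remaining variables.
  y = 4: the earlier basis element becomes x - 3 = 0, giving x = 3 — point (3, 4).
Check: every point annihilates each of the original generators.
Zero-dimensionality of the ideal guarantees finitely many solutions over ℂ.

{(3, 4)}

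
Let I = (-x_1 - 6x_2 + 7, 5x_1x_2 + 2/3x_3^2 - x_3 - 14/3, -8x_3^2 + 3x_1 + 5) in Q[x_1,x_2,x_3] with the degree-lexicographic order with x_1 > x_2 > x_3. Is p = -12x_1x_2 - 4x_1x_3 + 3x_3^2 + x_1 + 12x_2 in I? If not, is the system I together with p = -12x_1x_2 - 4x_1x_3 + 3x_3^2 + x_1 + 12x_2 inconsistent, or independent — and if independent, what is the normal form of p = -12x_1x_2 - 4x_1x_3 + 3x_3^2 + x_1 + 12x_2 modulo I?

-12x_1x_2 - 4x_1x_3 + 3x_3^2 + x_1 + 12x_2 is independent of I; its normal form modulo I is 24x_2x_3 - 87/20x_2 - 152/5x_3 + 43/4.

First compute the reduced Gröbner basis of I by Buchberger's algorithm.
f_1 = -x_1 - 6x_2 + 7, LT = x_1.
f_2 = 5x_1x_2 + 2/3x_3^2 - x_3 - 14/3, LT = x_1x_2.
f_3 = -8x_3^2 + 3x_1 + 5, LT = x_3^2.

S(f_1,f_2): lcm = x_1x_2. S = 6x_2^2 - 2/15x_3^2 - 7x_2 + 1/5x_3 + 14/15.
  leading term x_2^2: no divisor's leading term divides it; move 6x_2^2 to the remainder.
  leading term x_3^2: subtract (1/60)·f_3 from -2/15x_3^2 - 7x_2 + 1/5x_3 + 14/15 → -1/20x_1 - 7x_2 + 1/5x_3 + 17/20
  leading term x_1: subtract (1/20)·f_1 from -1/20x_1 - 7x_2 + 1/5x_3 + 17/20 → -67/10x_2 + 1/5x_3 + 1/2
  leading term x_2: no divisor's leading term divides it; move -67/10x_2 to the remainder.
  leading term x_3: no divisor's leading term divides it; move 1/5x_3 to the remainder.
  leading term 1: no divisor's leading term divides it; move 1/2 to the remainder.
  remainder 6x_2^2 - 67/10x_2 + 1/5x_3 + 1/2 ≠ 0; add h_4 = 6x_2^2 - 67/10x_2 + 1/5x_3 + 1/2 to the basis.

The other S-polynomials (S(f_1,f_3), S(f_2,f_3), S(f_1,h_4), S(f_2,h_4), S(f_3,h_4)) all reduce to 0 modulo the current basis, so we have a Gröbner basis.
Inter-reduce: drop elements whose leading term is divisible by another's, tail-reduce, and make monic.
Reduced Gröbner basis: {x_2^2 - 67/60x_2 + 1/30x_3 + 1/12, x_3^2 + 9/4x_2 - 13/4, x_1 + 6x_2 - 7}.
Label its elements g_1 = x_2^2 - 67/60x_2 + 1/30x_3 + 1/12, g_2 = x_3^2 + 9/4x_2 - 13/4, g_3 = x_1 + 6x_2 - 7.

Reduce p = -12x_1x_2 - 4x_1x_3 + 3x_3^2 + x_1 + 12x_2 modulo G:
  leading term x_1x_2: subtract (-12x_2)·g_3 from -12x_1x_2 - 4x_1x_3 + 3x_3^2 + x_1 + 12x_2 → -4x_1x_3 + 72x_2^2 + 3x_3^2 + x_1 - 72x_2
  leading term x_1x_3: subtract (-4x_3)·g_3 from -4x_1x_3 + 72x_2^2 + 3x_3^2 + x_1 - 72x_2 → 72x_2^2 + 24x_2x_3 + 3x_3^2 + x_1 - 72x_2 - 28x_3
  leading term x_2^2: subtract (72)·g_1 from 72x_2^2 + 24x_2x_3 + 3x_3^2 + x_1 - 72x_2 - 28x_3 → 24x_2x_3 + 3x_3^2 + x_1 + 42/5x_2 - 152/5x_3 - 6
  leading term x_2x_3: no divisor's leading term divides it; move 24x_2x_3 to the remainder.
  leading term x_3^2: subtract (3)·g_2 from 3x_3^2 + x_1 + 42/5x_2 - 152/5x_3 - 6 → x_1 + 33/20x_2 - 152/5x_3 + 15/4
  leading term x_1: subtract (1)·g_3 from x_1 + 33/20x_2 - 152/5x_3 + 15/4 → -87/20x_2 - 152/5x_3 + 43/4
  leading term x_2: no divisor's leading term divides it; move -87/20x_2 to the remainder.
  leading term x_3: no divisor's leading term divides it; move -152/5x_3 to the remainder.
  leading term 1: no divisor's leading term divides it; move 43/4 to the remainder.
  normal form = 24x_2x_3 - 87/20x_2 - 152/5x_3 + 43/4.
The normal form is nonzero, so p ∉ I. Since p minus its normal form lies in I, I + (p) = I + (r) where r = 24x_2x_3 - 87/20x_2 - 152/5x_3 + 43/4; decide whether this ideal is the whole ring.
Run Buchberger on G together with r (pairs among the g_i already reduce to 0 since G is a Gröbner basis):
g_1 = x_2^2 - 67/60x_2 + 1/30x_3 + 1/12, LT = x_2^2.
g_2 = x_3^2 + 9/4x_2 - 13/4, LT = x_3^2.
g_3 = x_1 + 6x_2 - 7, LT = x_1.
r = 24x_2x_3 - 87/20x_2 - 152/5x_3 + 43/4, LT = x_2x_3.

S(g_1,r): lcm = x_2^2x_3. S = 29/160x_2^2 + 3/20x_2x_3 + 1/30x_3^2 - 43/96x_2 + 1/12x_3.
  leading term x_2^2: subtract (29/160)·g_1 from 29/160x_2^2 + 3/20x_2x_3 + 1/30x_3^2 - 43/96x_2 + 1/12x_3 → 3/20x_2x_3 + 1/30x_3^2 - 2357/9600x_2 + 371/4800x_3 - 29/1920
  leading term x_2x_3: subtract (1/160)·r from 3/20x_2x_3 + 1/30x_3^2 - 2357/9600x_2 + 371/4800x_3 - 29/1920 → 1/30x_3^2 - 131/600x_2 + 1283/4800x_3 - 79/960
  leading term x_3^2: subtract (1/30)·g_2 from 1/30x_3^2 - 131/600x_2 + 1283/4800x_3 - 79/960 → -22/75x_2 + 1283/4800x_3 + 5/192
  leading term x_2: no divisor's leading term divides it; move -22/75x_2 to the remainder.
  leading term x_3: no divisor's leading term divides it; move 1283/4800x_3 to the remainder.
  leading term 1: no divisor's leading term divides it; move 5/192 to the remainder.
  remainder -22/75x_2 + 1283/4800x_3 + 5/192 ≠ 0; add m_5 = -22/75x_2 + 1283/4800x_3 + 5/192 to the basis.

S(g_2,r): lcm = x_2x_3^2. S = 9/4x_2^2 + 29/160x_2x_3 + 19/15x_3^2 - 13/4x_2 - 43/96x_3.
  leading term x_2^2: subtract (9/4)·g_1 from 9/4x_2^2 + 29/160x_2x_3 + 19/15x_3^2 - 13/4x_2 - 43/96x_3 → 29/160x_2x_3 + 19/15x_3^2 - 59/80x_2 - 251/480x_3 - 3/16
  leading term x_2x_3: subtract (29/3840)·r from 29/160x_2x_3 + 19/15x_3^2 - 59/80x_2 - 251/480x_3 - 3/16 → 19/15x_3^2 - 18039/25600x_2 - 22/75x_3 - 4127/15360
  leading term x_3^2: subtract (19/15)·g_2 from 19/15x_3^2 - 18039/25600x_2 - 22/75x_3 - 4127/15360 → -90999/25600x_2 - 22/75x_3 + 11821/3072
  leading term x_2: subtract (272997/22528)·m_5 from -90999/25600x_2 - 22/75x_3 + 11821/3072 → -15278983/4325376x_3 + 15278983/4325376
  leading term x_3: no divisor's leading term divides it; move -15278983/4325376x_3 to the remainder.
  leading term 1: no divisor's leading term divides it; move 15278983/4325376 to the remainder.
  remainder -15278983/4325376x_3 + 15278983/4325376 ≠ 0; add m_6 = -15278983/4325376x_3 + 15278983/4325376 to the basis.

The other S-polynomials (S(g_1,g_2), S(g_1,g_3), S(g_2,g_3), S(g_3,r), S(g_1,m_5), S(g_2,m_5), S(g_3,m_5), S(r,m_5), S(g_1,m_6), S(g_2,m_6), S(g_3,m_6), S(r,m_6), S(m_5,m_6)) all reduce to 0 modulo the current basis, so we have a Gröbner basis.
Inter-reduce: drop elements whose leading term is divisible by another's, tail-reduce, and make monic.
Reduced Gröbner basis: {x_1 - 1, x_2 - 1, x_3 - 1}.
The reduced Gröbner basis of I + (p) is {x_1 - 1, x_2 - 1, x_3 - 1} ≠ {1}, a proper ideal, so the enlarged system stays consistent: p is independent of I, with normal form 24x_2x_3 - 87/20x_2 - 152/5x_3 + 43/4.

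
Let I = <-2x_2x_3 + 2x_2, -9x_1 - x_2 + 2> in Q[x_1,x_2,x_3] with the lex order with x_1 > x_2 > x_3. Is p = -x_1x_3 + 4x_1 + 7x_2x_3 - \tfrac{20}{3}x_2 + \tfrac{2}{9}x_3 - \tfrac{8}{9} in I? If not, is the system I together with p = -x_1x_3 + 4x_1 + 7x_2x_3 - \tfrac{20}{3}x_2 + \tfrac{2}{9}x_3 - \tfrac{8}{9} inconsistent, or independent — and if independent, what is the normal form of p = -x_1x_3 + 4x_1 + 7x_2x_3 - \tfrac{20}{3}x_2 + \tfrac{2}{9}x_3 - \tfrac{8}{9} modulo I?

First compute the reduced Gröbner basis of I by Buchberger's algorithm.
f_1 = -2x_2x_3 + 2x_2, LT = x_2x_3.
f_2 = -9x_1 - x_2 + 2, LT = x_1.

S(f_1,f_2): leading monomials are coprime, so the S-polynomial reduces to 0 (Buchberger's first criterion).
Every S-polynomial of the final basis reduces to 0, so we have a Gröbner basis.
Inter-reduce: drop elements whose leading term is divisible by another's, tail-reduce, and make monic.
Reduced Gröbner basis: {x_1 + \tfrac{1}{9}x_2 - \tfrac{2}{9}, x_2x_3 - x_2}.
Label its elements g_1 = x_1 + \tfrac{1}{9}x_2 - \tfrac{2}{9}, g_2 = x_2x_3 - x_2.

Reduce p = -x_1x_3 + 4x_1 + 7x_2x_3 - \tfrac{20}{3}x_2 + \tfrac{2}{9}x_3 - \tfrac{8}{9} modulo G:
  leading term x_1x_3: subtract (-x_3)·g_1 from -x_1x_3 + 4x_1 + 7x_2x_3 - \tfrac{20}{3}x_2 + \tfrac{2}{9}x_3 - \tfrac{8}{9} → 4x_1 + \tfrac{64}{9}x_2x_3 - \tfrac{20}{3}x_2 - \tfrac{8}{9}
  leading term x_1: subtract (4)·g_1 from 4x_1 + \tfrac{64}{9}x_2x_3 - \tfrac{20}{3}x_2 - \tfrac{8}{9} → \tfrac{64}{9}x_2x_3 - \tfrac{64}{9}x_2
  leading term x_2x_3: subtract (\tfrac{64}{9})·g_2 from \tfrac{64}{9}x_2x_3 - \tfrac{64}{9}x_2 → 0
  normal form = 0.
Since the normal form is 0, p ∈ I.

The remainder on division by a Gröbner basis is unique — it is the normal form.

-x_1x_3 + 4x_1 + 7x_2x_3 - \tfrac{20}{3}x_2 + \tfrac{2}{9}x_3 - \tfrac{8}{9} lies in I (it reduces to 0).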